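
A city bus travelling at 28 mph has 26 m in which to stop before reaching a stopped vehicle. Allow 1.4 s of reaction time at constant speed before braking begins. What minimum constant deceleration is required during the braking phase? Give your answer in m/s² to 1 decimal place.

28 mph × 0.44704 = 12.5171 m/s.
Distance covered during reaction = 12.5171 × 1.4 = 17.524 m.
Distance available for braking: 26 − 17.524 = 8.476 m.
v² = 2a·d ⇒ a = v²/(2d) = 12.5171² / (2 × 8.476) = 156.678 / 16.952 = 9.2424 m/s².

Required deceleration ≈ 9.2 m/s²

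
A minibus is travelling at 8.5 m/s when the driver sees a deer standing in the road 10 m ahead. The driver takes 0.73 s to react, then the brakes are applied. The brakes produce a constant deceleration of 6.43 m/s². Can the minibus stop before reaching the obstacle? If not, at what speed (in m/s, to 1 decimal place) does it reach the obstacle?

Reaction distance = 8.5000 × 0.73 = 6.205 m.
Braking distance needed to stop: v²/(2a) = 72.250 / 12.860 = 5.618 m, so total needed = 6.205 + 5.618 = 11.823 m > 10 m — it cannot stop.
Distance remaining when braking begins: 10 − 6.205 = 3.795 m.
v² = v₀² − 2a·d = 72.250 − 2 × 6.430 × 3.795 = 23.446 m²/s².
v = √23.446 = 4.842 m/s.

No — it strikes the obstacle at 4.8 m/s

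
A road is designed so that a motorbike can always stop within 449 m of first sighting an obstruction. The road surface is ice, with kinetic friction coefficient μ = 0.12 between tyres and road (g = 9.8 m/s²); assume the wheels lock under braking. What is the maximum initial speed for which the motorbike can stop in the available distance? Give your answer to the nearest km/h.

a = μg = 0.12 × 9.8 = 1.176 m/s².
v²/(2a) = d ⇒ v = √(2 × 1.176 × 449) = √1056.05 = 32.4969 m/s.
32.4969 m/s × 3.6 = 116.989 km/h.

Maximum speed ≈ 117 km/h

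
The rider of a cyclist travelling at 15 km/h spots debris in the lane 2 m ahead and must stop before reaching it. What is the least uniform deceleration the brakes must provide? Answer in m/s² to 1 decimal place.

15 km/h ÷ 3.6 = 4.1667 m/s.
v² = 2a·d ⇒ a = v²/(2d) = 4.1667² / (2 × 2.000) = 17.361 / 4.000 = 4.3403 m/s².

Required deceleration ≈ 4.3 m/s²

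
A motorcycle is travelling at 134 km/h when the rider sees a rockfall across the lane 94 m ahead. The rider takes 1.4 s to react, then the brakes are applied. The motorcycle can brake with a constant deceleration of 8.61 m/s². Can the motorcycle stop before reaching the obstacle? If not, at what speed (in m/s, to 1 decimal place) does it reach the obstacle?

No — it strikes the obstacle at 25.8 m/s

134 km/h ÷ 3.6 = 37.2222 m/s.
Reaction distance = 37.2222 × 1.4 = 52.111 m.
Braking distance needed to stop: v²/(2a) = 1385.492 / 17.220 = 80.458 m, so total needed = 52.111 + 80.458 = 132.569 m > 94 m — it cannot stop.
Distance remaining when braking begins: 94 − 52.111 = 41.889 m.
v² = v₀² − 2a·d = 1385.492 − 2 × 8.610 × 41.889 = 664.163 m²/s².
v = √664.163 = 25.771 m/s.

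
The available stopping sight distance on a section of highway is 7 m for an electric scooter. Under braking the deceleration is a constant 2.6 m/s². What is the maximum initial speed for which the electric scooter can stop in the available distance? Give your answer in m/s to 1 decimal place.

v²/(2a) = d ⇒ v = √(2 × 2.600 × 7) = √36.40 = 6.0332 m/s.

Maximum speed ≈ 6.0 m/s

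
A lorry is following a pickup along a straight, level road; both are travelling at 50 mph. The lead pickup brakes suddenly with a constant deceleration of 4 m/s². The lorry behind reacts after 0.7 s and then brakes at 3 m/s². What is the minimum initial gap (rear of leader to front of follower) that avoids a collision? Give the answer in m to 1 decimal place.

50 mph × 0.44704 = 22.3520 m/s.
Leader travels v²/(2a_L) = 499.612 / 8.000 = 62.452 m before stopping.
Follower covers v·t_r = 22.3520 × 0.7 = 15.646 m while reacting, then v²/(2a_F) = 499.612 / 6.000 = 83.269 m while braking, for a total of 15.646 + 83.269 = 98.915 m.
Since a_F ≤ a_L and the follower starts braking later, the follower is never slower than the leader, so the closest approach is when both have stopped.
Minimum gap = 98.915 − 62.452 = 36.463 m.

Minimum gap ≈ 36.5 m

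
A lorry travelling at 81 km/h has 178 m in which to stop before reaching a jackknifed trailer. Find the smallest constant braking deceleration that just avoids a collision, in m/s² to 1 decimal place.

81 km/h ÷ 3.6 = 22.5000 m/s.
v² = 2a·d ⇒ a = v²/(2d) = 22.5000² / (2 × 178.000) = 506.250 / 356.000 = 1.4221 m/s².

Required deceleration ≈ 1.4 m/s²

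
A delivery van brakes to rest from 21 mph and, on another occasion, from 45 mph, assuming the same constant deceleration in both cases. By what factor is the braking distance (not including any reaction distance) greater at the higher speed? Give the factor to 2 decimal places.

Braking distance d = v²/(2a), so with a fixed, d ∝ v².
Factor = (45/21)² = 2.1429² = 4.5920.

Factor ≈ 4.59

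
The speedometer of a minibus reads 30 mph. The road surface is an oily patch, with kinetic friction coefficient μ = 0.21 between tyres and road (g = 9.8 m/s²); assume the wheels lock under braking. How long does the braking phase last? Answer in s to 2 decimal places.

Braking time ≈ 6.52 s

30 mph × 0.44704 = 13.4112 m/s.
a = μg = 0.21 × 9.8 = 2.058 m/s².
Braking time = v/a = 13.4112 / 2.058 = 6.517 s.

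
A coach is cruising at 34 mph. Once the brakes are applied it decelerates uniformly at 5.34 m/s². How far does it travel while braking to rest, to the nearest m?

34 mph × 0.44704 = 15.1994 m/s.
Braking distance = v²/(2a) = 15.1994² / (2 × 5.340) = 231.022 / 10.680 = 21.631 m.

Braking distance ≈ 22 m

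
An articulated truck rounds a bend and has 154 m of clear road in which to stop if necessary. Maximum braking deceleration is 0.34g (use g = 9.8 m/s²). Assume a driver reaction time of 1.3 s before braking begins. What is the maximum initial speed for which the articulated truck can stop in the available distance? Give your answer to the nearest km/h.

a = 0.34 × 9.8 = 3.332 m/s².
Stopping distance: v·t_r + v²/(2a) = 154 with t_r = 1.3 s and a = 3.332 m/s².
So v² + 8.663 v − 1026.26 = 0.
Positive root: v = −a·t_r + √((a·t_r)² + 2a·d) = −4.332 + √(18.766 + 1026.26) = 27.9949 m/s.
27.9949 m/s × 3.6 = 100.782 km/h.

Maximum speed ≈ 101 km/h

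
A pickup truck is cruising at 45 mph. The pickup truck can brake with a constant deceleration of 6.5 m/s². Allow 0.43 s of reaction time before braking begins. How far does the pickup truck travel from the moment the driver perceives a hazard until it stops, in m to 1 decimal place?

45 mph × 0.44704 = 20.1168 m/s.
Reaction distance = v·t_r = 20.1168 × 0.43 = 8.650 m.
Braking distance = v²/(2a) = 20.1168² / (2 × 6.500) = 404.686 / 13.000 = 31.130 m.
Total = 8.650 + 31.130 = 39.780 m.

Total stopping distance ≈ 39.8 m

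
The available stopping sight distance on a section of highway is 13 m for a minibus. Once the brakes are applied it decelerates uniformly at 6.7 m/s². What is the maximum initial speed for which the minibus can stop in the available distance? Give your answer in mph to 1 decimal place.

v²/(2a) = d ⇒ v = √(2 × 6.700 × 13) = √174.20 = 13.1985 m/s.
13.1985 m/s ÷ 0.44704 = 29.524 mph.

Maximum speed ≈ 29.5 mph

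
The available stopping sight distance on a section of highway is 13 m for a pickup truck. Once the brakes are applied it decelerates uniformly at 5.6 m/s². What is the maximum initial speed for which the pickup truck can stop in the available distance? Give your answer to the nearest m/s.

v²/(2a) = d ⇒ v = √(2 × 5.600 × 13) = √145.60 = 12.0665 m/s.

Maximum speed ≈ 12 m/s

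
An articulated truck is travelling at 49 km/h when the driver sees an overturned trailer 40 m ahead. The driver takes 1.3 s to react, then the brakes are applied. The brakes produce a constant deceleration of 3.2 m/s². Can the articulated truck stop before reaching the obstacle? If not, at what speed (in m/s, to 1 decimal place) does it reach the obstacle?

No — it strikes the obstacle at 6.5 m/s

49 km/h ÷ 3.6 = 13.6111 m/s.
Reaction distance = 13.6111 × 1.3 = 17.694 m.
Braking distance needed to stop: v²/(2a) = 185.262 / 6.400 = 28.947 m, so total needed = 17.694 + 28.947 = 46.641 m > 40 m — it cannot stop.
Distance remaining when braking begins: 40 − 17.694 = 22.306 m.
v² = v₀² − 2a·d = 185.262 − 2 × 3.200 × 22.306 = 42.504 m²/s².
v = √42.504 = 6.520 m/s.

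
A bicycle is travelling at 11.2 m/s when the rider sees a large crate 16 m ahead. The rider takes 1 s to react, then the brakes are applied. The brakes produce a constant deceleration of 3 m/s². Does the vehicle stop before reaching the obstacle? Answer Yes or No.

Reaction distance = 11.2000 × 1 = 11.200 m.
Braking distance = v²/(2a) = 125.440 / 6.000 = 20.907 m.
Total stopping distance = 11.200 + 20.907 = 32.107 m, vs 16 m available — it cannot stop in time and overshoots by 32.107 − 16 = 16.107 m.

No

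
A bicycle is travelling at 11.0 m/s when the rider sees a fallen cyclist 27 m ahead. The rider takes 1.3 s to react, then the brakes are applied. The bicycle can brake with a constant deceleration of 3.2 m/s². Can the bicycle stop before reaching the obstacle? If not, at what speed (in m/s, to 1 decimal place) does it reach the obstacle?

No — it strikes the obstacle at 6.3 m/s

Reaction distance = 11.0000 × 1.3 = 14.300 m.
Braking distance needed to stop: v²/(2a) = 121.000 / 6.400 = 18.906 m, so total needed = 14.300 + 18.906 = 33.206 m > 27 m — it cannot stop.
Distance remaining when braking begins: 27 − 14.300 = 12.700 m.
v² = v₀² − 2a·d = 121.000 − 2 × 3.200 × 12.700 = 39.720 m²/s².
v = √39.720 = 6.302 m/s.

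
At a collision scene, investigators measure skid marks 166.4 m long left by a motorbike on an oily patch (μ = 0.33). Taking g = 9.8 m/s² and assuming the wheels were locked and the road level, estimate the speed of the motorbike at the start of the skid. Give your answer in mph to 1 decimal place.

Deceleration a = μg = 0.33 × 9.8 = 3.234 m/s².
v = √(2a·d) = √(2 × 3.234 × 166.4) = √1076.275 = 32.8066 m/s.
= 32.8066 ÷ 0.44704 = 73.386 mph.

Initial speed ≈ 73.4 mph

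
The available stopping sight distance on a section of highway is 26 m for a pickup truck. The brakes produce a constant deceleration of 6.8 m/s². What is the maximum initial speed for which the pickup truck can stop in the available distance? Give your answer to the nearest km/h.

Maximum speed ≈ 68 km/h

v²/(2a) = d ⇒ v = √(2 × 6.800 × 26) = √353.60 = 18.8043 m/s.
18.8043 m/s × 3.6 = 67.695 km/h.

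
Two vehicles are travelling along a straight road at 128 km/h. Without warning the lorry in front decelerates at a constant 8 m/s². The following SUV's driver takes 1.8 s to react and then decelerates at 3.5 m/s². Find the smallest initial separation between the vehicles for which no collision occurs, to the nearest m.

128 km/h ÷ 3.6 = 35.5556 m/s.
Leader travels v²/(2a_L) = 1264.201 / 16.000 = 79.013 m before stopping.
Follower covers v·t_r = 35.5556 × 1.8 = 64.000 m while reacting, then v²/(2a_F) = 1264.201 / 7.000 = 180.600 m while braking, for a total of 64.000 + 180.600 = 244.600 m.
Since a_F ≤ a_L and the follower starts braking later, the follower is never slower than the leader, so the closest approach is when both have stopped.
Minimum gap = 244.600 − 79.013 = 165.587 m.

Minimum gap ≈ 166 m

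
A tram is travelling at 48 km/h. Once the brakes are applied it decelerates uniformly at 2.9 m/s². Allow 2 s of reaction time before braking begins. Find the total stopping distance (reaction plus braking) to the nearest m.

48 km/h ÷ 3.6 = 13.3333 m/s.
Reaction distance = v·t_r = 13.3333 × 2 = 26.667 m.
Braking distance = v²/(2a) = 13.3333² / (2 × 2.900) = 177.777 / 5.800 = 30.651 m.
Total = 26.667 + 30.651 = 57.318 m.

Total stopping distance ≈ 57 m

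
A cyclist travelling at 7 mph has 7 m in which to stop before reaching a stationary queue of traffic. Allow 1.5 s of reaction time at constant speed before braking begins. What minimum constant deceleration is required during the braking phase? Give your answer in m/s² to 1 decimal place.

Required deceleration ≈ 2.1 m/s²

7 mph × 0.44704 = 3.1293 m/s.
Distance covered during reaction = 3.1293 × 1.5 = 4.694 m.
Distance available for braking: 7 − 4.694 = 2.306 m.
v² = 2a·d ⇒ a = v²/(2d) = 3.1293² / (2 × 2.306) = 9.793 / 4.612 = 2.1234 m/s².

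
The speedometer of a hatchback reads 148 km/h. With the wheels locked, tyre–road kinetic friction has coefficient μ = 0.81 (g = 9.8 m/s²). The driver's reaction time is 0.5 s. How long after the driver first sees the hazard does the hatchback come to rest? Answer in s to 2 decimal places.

148 km/h ÷ 3.6 = 41.1111 m/s.
a = μg = 0.81 × 9.8 = 7.938 m/s².
Braking time = v/a = 41.1111 / 7.938 = 5.179 s.
Total = 0.5 + 5.179 = 5.679 s.

Total time ≈ 5.68 s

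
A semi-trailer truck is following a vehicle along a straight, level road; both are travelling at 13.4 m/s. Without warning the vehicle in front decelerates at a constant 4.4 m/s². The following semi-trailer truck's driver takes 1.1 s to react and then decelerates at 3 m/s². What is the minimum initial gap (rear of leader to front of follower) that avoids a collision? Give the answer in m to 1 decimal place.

Leader travels v²/(2a_L) = 179.560 / 8.800 = 20.405 m before stopping.
Follower covers v·t_r = 13.4000 × 1.1 = 14.740 m while reacting, then v²/(2a_F) = 179.560 / 6.000 = 29.927 m while braking, for a total of 14.740 + 29.927 = 44.667 m.
Since a_F ≤ a_L and the follower starts braking later, the follower is never slower than the leader, so the closest approach is when both have stopped.
Minimum gap = 44.667 − 20.405 = 24.262 m.

Minimum gap ≈ 24.3 m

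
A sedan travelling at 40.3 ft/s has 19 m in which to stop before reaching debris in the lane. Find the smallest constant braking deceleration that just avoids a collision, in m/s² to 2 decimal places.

40.3 ft/s × 0.3048 = 12.2834 m/s.
v² = 2a·d ⇒ a = v²/(2d) = 12.2834² / (2 × 19.000) = 150.882 / 38.000 = 3.9706 m/s².

Required deceleration ≈ 3.97 m/s²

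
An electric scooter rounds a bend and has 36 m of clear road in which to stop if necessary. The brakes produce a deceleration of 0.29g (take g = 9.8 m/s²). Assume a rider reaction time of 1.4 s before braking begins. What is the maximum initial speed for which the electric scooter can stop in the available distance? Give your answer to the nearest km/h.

a = 0.29 × 9.8 = 2.842 m/s².
Stopping distance: v·t_r + v²/(2a) = 36 with t_r = 1.4 s and a = 2.842 m/s².
So v² + 7.958 v − 204.62 = 0.
Positive root: v = −a·t_r + √((a·t_r)² + 2a·d) = −3.979 + √(15.832 + 204.62) = 10.8686 m/s.
10.8686 m/s × 3.6 = 39.127 km/h.

Maximum speed ≈ 39 km/h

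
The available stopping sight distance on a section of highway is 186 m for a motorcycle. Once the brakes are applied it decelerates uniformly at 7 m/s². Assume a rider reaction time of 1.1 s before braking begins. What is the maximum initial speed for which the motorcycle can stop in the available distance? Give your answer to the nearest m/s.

Stopping distance: v·t_r + v²/(2a) = 186 with t_r = 1.1 s and a = 7.000 m/s².
So v² + 15.400 v − 2604.00 = 0.
Positive root: v = −a·t_r + √((a·t_r)² + 2a·d) = −7.700 + √(59.290 + 2604.00) = 43.9071 m/s.

Maximum speed ≈ 44 m/s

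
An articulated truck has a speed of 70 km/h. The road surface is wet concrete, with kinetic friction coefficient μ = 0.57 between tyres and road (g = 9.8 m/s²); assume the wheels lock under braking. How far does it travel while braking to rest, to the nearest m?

Braking distance ≈ 34 m

70 km/h ÷ 3.6 = 19.4444 m/s.
a = μg = 0.57 × 9.8 = 5.586 m/s².
Braking distance = v²/(2a) = 19.4444² / (2 × 5.586) = 378.085 / 11.172 = 33.842 m.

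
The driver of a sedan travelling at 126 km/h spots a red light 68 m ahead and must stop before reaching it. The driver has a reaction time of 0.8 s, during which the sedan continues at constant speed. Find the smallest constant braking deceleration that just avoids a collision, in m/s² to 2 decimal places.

Required deceleration ≈ 15.31 m/s²

126 km/h ÷ 3.6 = 35.0000 m/s.
Distance covered during reaction = 35.0000 × 0.8 = 28.000 m.
Distance available for braking: 68 − 28.000 = 40.000 m.
v² = 2a·d ⇒ a = v²/(2d) = 35.0000² / (2 × 40.000) = 1225.000 / 80.000 = 15.3125 m/s².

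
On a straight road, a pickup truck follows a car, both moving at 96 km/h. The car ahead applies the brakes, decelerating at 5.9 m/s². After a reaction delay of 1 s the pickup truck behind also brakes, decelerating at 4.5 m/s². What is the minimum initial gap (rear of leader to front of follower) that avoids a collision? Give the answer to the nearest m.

96 km/h ÷ 3.6 = 26.6667 m/s.
Leader travels v²/(2a_L) = 711.113 / 11.800 = 60.264 m before stopping.
Follower covers v·t_r = 26.6667 × 1 = 26.667 m while reacting, then v²/(2a_F) = 711.113 / 9.000 = 79.013 m while braking, for a total of 26.667 + 79.013 = 105.680 m.
Since a_F ≤ a_L and the follower starts braking later, the follower is never slower than the leader, so the closest approach is when both have stopped.
Minimum gap = 105.680 − 60.264 = 45.416 m.

Minimum gap ≈ 45 m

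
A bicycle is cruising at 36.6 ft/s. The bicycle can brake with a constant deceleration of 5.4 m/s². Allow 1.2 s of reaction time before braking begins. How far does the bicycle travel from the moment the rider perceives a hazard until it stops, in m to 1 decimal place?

Total stopping distance ≈ 24.9 m

36.6 ft/s × 0.3048 = 11.1557 m/s.
Reaction distance = v·t_r = 11.1557 × 1.2 = 13.387 m.
Braking distance = v²/(2a) = 11.1557² / (2 × 5.400) = 124.450 / 10.800 = 11.523 m.
Total = 13.387 + 11.523 = 24.910 m.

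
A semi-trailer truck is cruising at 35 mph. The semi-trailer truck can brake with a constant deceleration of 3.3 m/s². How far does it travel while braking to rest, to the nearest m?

35 mph × 0.44704 = 15.6464 m/s.
Braking distance = v²/(2a) = 15.6464² / (2 × 3.300) = 244.810 / 6.600 = 37.092 m.

Braking distance ≈ 37 m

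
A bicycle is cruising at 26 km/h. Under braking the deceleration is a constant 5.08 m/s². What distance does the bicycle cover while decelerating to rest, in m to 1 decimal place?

26 km/h ÷ 3.6 = 7.2222 m/s.
Braking distance = v²/(2a) = 7.2222² / (2 × 5.080) = 52.160 / 10.160 = 5.134 m.

Braking distance ≈ 5.1 m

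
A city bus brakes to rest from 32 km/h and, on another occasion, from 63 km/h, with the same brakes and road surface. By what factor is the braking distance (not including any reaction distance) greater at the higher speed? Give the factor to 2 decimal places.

Braking distance d = v²/(2a), so with a fixed, d ∝ v².
Factor = (63/32)² = 1.9688² = 3.8762.

Factor ≈ 3.88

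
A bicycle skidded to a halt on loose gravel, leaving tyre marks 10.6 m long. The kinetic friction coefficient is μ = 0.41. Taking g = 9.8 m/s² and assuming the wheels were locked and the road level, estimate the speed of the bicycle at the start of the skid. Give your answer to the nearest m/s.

Initial speed ≈ 9 m/s

Deceleration a = μg = 0.41 × 9.8 = 4.018 m/s².
v = √(2a·d) = √(2 × 4.018 × 10.6) = √85.182 = 9.2294 m/s.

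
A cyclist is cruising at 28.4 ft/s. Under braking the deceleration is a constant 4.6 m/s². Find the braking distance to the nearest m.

Braking distance ≈ 8 m

28.4 ft/s × 0.3048 = 8.6563 m/s.
Braking distance = v²/(2a) = 8.6563² / (2 × 4.600) = 74.932 / 9.200 = 8.145 m.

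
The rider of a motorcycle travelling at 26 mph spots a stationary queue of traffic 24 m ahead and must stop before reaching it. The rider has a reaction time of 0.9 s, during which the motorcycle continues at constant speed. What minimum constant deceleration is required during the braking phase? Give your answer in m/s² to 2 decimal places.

Required deceleration ≈ 4.99 m/s²

26 mph × 0.44704 = 11.6230 m/s.
Distance covered during reaction = 11.6230 × 0.9 = 10.461 m.
Distance available for braking: 24 − 10.461 = 13.539 m.
v² = 2a·d ⇒ a = v²/(2d) = 11.6230² / (2 × 13.539) = 135.094 / 27.078 = 4.9891 m/s².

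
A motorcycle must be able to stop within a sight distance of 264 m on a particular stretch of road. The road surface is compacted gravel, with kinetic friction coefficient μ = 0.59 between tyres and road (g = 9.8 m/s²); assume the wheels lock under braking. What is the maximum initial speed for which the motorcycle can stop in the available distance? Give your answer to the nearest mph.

a = μg = 0.59 × 9.8 = 5.782 m/s².
v²/(2a) = d ⇒ v = √(2 × 5.782 × 264) = √3052.90 = 55.2531 m/s.
55.2531 m/s ÷ 0.44704 = 123.598 mph.

Maximum speed ≈ 124 mph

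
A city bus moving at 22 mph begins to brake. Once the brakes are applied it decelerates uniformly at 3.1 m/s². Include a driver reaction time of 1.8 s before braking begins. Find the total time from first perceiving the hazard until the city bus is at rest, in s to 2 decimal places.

22 mph × 0.44704 = 9.8349 m/s.
Braking time = v/a = 9.8349 / 3.100 = 3.173 s.
Total = 1.8 + 3.173 = 4.973 s.

Total time ≈ 4.97 s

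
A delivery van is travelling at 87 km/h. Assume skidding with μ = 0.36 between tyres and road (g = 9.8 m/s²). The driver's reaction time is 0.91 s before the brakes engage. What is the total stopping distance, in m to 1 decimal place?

87 km/h ÷ 3.6 = 24.1667 m/s.
a = μg = 0.36 × 9.8 = 3.528 m/s².
Reaction distance = v·t_r = 24.1667 × 0.91 = 21.992 m.
Braking distance = v²/(2a) = 24.1667² / (2 × 3.528) = 584.029 / 7.056 = 82.771 m.
Total = 21.992 + 82.771 = 104.763 m.

Total stopping distance ≈ 104.8 m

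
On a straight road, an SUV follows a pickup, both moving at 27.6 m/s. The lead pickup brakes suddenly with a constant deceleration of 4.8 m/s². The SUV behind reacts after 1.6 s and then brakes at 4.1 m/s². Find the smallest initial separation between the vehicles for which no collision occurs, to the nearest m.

Leader travels v²/(2a_L) = 761.760 / 9.600 = 79.350 m before stopping.
Follower covers v·t_r = 27.6000 × 1.6 = 44.160 m while reacting, then v²/(2a_F) = 761.760 / 8.200 = 92.898 m while braking, for a total of 44.160 + 92.898 = 137.058 m.
Since a_F ≤ a_L and the follower starts braking later, the follower is never slower than the leader, so the closest approach is when both have stopped.
Minimum gap = 137.058 − 79.350 = 57.708 m.

Minimum gap ≈ 58 m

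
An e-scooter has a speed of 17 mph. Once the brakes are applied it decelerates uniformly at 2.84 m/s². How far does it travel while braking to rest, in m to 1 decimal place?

Braking distance ≈ 10.2 m

17 mph × 0.44704 = 7.5997 m/s.
Braking distance = v²/(2a) = 7.5997² / (2 × 2.840) = 57.755 / 5.680 = 10.168 m.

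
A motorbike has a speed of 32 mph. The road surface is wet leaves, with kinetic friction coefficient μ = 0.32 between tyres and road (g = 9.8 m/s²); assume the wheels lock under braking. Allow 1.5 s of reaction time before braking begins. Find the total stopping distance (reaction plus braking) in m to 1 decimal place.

Total stopping distance ≈ 54.1 m

32 mph × 0.44704 = 14.3053 m/s.
a = μg = 0.32 × 9.8 = 3.136 m/s².
Reaction distance = v·t_r = 14.3053 × 1.5 = 21.458 m.
Braking distance = v²/(2a) = 14.3053² / (2 × 3.136) = 204.642 / 6.272 = 32.628 m.
Total = 21.458 + 32.628 = 54.086 m.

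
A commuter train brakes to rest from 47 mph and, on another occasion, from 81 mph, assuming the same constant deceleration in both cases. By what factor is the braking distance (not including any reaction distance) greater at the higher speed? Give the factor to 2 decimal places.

Braking distance d = v²/(2a), so with a fixed, d ∝ v².
Factor = (81/47)² = 1.7234² = 2.9701.

Factor ≈ 2.97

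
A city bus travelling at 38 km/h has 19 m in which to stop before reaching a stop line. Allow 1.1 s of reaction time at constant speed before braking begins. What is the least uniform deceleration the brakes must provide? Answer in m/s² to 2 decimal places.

38 km/h ÷ 3.6 = 10.5556 m/s.
Distance covered during reaction = 10.5556 × 1.1 = 11.611 m.
Distance available for braking: 19 − 11.611 = 7.389 m.
v² = 2a·d ⇒ a = v²/(2d) = 10.5556² / (2 × 7.389) = 111.421 / 14.778 = 7.5397 m/s².

Required deceleration ≈ 7.54 m/s²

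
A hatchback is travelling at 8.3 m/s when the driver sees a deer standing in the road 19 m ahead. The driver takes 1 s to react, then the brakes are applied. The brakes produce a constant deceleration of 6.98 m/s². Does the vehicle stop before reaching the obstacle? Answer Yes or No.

Reaction distance = 8.3000 × 1 = 8.300 m.
Braking distance = v²/(2a) = 68.890 / 13.960 = 4.935 m.
Total stopping distance = 8.300 + 4.935 = 13.235 m, vs 19 m available — it stops with 19 − 13.235 = 5.765 m to spare.

Yes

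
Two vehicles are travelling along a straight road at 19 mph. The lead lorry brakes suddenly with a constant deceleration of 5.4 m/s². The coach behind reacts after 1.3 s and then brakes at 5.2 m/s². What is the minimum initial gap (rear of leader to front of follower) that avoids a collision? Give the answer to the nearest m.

19 mph × 0.44704 = 8.4938 m/s.
Leader travels v²/(2a_L) = 72.145 / 10.800 = 6.680 m before stopping.
Follower covers v·t_r = 8.4938 × 1.3 = 11.042 m while reacting, then v²/(2a_F) = 72.145 / 10.400 = 6.937 m while braking, for a total of 11.042 + 6.937 = 17.979 m.
Since a_F ≤ a_L and the follower starts braking later, the follower is never slower than the leader, so the closest approach is when both have stopped.
Minimum gap = 17.979 − 6.680 = 11.299 m.

Minimum gap ≈ 11 m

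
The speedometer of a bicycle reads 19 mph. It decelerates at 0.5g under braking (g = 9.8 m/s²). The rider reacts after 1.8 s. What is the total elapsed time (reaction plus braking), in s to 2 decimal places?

19 mph × 0.44704 = 8.4938 m/s.
a = 0.5 × 9.8 = 4.900 m/s².
Braking time = v/a = 8.4938 / 4.900 = 1.733 s.
Total = 1.8 + 1.733 = 3.533 s.

Total time ≈ 3.53 s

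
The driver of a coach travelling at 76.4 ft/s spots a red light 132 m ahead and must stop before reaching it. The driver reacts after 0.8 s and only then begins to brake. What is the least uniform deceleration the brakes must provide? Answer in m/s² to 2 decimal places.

Required deceleration ≈ 2.39 m/s²

76.4 ft/s × 0.3048 = 23.2867 m/s.
Distance covered during reaction = 23.2867 × 0.8 = 18.629 m.
Distance available for braking: 132 − 18.629 = 113.371 m.
v² = 2a·d ⇒ a = v²/(2d) = 23.2867² / (2 × 113.371) = 542.270 / 226.742 = 2.3916 m/s².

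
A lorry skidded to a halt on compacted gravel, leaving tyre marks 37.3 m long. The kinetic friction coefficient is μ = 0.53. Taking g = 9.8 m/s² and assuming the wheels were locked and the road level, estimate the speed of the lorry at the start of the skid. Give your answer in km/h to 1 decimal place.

Initial speed ≈ 70.9 km/h

Deceleration a = μg = 0.53 × 9.8 = 5.194 m/s².
v = √(2a·d) = √(2 × 5.194 × 37.3) = √387.472 = 19.6843 m/s.
= 19.6843 × 3.6 = 70.863 km/h.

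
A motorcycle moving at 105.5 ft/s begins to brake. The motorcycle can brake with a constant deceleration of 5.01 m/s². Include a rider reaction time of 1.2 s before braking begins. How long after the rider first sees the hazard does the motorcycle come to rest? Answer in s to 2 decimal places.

105.5 ft/s × 0.3048 = 32.1564 m/s.
Braking time = v/a = 32.1564 / 5.010 = 6.418 s.
Total = 1.2 + 6.418 = 7.618 s.

Total time ≈ 7.62 s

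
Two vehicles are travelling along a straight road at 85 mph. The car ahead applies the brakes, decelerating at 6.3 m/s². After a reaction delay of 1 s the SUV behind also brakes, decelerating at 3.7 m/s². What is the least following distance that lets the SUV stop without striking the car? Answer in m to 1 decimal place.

Minimum gap ≈ 118.5 m

85 mph × 0.44704 = 37.9984 m/s.
Leader travels v²/(2a_L) = 1443.878 / 12.600 = 114.593 m before stopping.
Follower covers v·t_r = 37.9984 × 1 = 37.998 m while reacting, then v²/(2a_F) = 1443.878 / 7.400 = 195.119 m while braking, for a total of 37.998 + 195.119 = 233.117 m.
Since a_F ≤ a_L and the follower starts braking later, the follower is never slower than the leader, so the closest approach is when both have stopped.
Minimum gap = 233.117 − 114.593 = 118.524 m.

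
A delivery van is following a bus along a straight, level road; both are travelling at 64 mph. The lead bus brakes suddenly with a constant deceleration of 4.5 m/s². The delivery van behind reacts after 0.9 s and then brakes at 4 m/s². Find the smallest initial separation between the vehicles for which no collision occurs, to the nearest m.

Minimum gap ≈ 37 m

64 mph × 0.44704 = 28.6106 m/s.
Leader travels v²/(2a_L) = 818.566 / 9.000 = 90.952 m before stopping.
Follower covers v·t_r = 28.6106 × 0.9 = 25.750 m while reacting, then v²/(2a_F) = 818.566 / 8.000 = 102.321 m while braking, for a total of 25.750 + 102.321 = 128.071 m.
Since a_F ≤ a_L and the follower starts braking later, the follower is never slower than the leader, so the closest approach is when both have stopped.
Minimum gap = 128.071 − 90.952 = 37.119 m.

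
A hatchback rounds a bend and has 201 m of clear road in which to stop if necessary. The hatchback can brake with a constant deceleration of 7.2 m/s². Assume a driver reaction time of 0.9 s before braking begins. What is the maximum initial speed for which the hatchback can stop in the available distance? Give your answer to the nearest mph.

Maximum speed ≈ 107 mph

Stopping distance: v·t_r + v²/(2a) = 201 with t_r = 0.9 s and a = 7.200 m/s².
So v² + 12.960 v − 2894.40 = 0.
Positive root: v = −a·t_r + √((a·t_r)² + 2a·d) = −6.480 + √(41.990 + 2894.40) = 47.7085 m/s.
47.7085 m/s ÷ 0.44704 = 106.721 mph.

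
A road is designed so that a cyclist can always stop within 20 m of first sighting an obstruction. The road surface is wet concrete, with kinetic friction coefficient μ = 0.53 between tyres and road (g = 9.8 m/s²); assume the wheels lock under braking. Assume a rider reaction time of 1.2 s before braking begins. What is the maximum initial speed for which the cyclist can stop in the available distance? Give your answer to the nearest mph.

a = μg = 0.53 × 9.8 = 5.194 m/s².
Stopping distance: v·t_r + v²/(2a) = 20 with t_r = 1.2 s and a = 5.194 m/s².
So v² + 12.466 v − 207.76 = 0.
Positive root: v = −a·t_r + √((a·t_r)² + 2a·d) = −6.233 + √(38.850 + 207.76) = 9.4708 m/s.
9.4708 m/s ÷ 0.44704 = 21.186 mph.

Maximum speed ≈ 21 mph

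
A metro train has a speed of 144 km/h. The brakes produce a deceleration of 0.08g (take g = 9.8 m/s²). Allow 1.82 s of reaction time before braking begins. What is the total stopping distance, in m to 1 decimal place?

144 km/h ÷ 3.6 = 40.0000 m/s.
a = 0.08 × 9.8 = 0.784 m/s².
Reaction distance = v·t_r = 40.0000 × 1.82 = 72.800 m.
Braking distance = v²/(2a) = 40.0000² / (2 × 0.784) = 1600.000 / 1.568 = 1020.408 m.
Total = 72.800 + 1020.408 = 1093.208 m.

Total stopping distance ≈ 1093.2 m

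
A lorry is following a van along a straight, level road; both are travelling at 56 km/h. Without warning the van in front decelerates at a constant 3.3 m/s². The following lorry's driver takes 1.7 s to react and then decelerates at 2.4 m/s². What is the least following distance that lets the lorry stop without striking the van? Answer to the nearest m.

56 km/h ÷ 3.6 = 15.5556 m/s.
Leader travels v²/(2a_L) = 241.977 / 6.600 = 36.663 m before stopping.
Follower covers v·t_r = 15.5556 × 1.7 = 26.445 m while reacting, then v²/(2a_F) = 241.977 / 4.800 = 50.412 m while braking, for a total of 26.445 + 50.412 = 76.857 m.
Since a_F ≤ a_L and the follower starts braking later, the follower is never slower than the leader, so the closest approach is when both have stopped.
Minimum gap = 76.857 − 36.663 = 40.194 m.

Minimum gap ≈ 40 m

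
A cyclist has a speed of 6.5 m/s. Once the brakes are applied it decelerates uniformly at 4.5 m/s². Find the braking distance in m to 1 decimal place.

Braking distance ≈ 4.7 m

Braking distance = v²/(2a) = 6.5000² / (2 × 4.500) = 42.250 / 9.000 = 4.694 m.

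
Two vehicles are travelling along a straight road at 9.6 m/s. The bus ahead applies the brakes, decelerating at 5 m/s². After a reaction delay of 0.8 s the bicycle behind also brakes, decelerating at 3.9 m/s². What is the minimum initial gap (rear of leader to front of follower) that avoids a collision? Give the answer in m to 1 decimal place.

Leader travels v²/(2a_L) = 92.160 / 10.000 = 9.216 m before stopping.
Follower covers v·t_r = 9.6000 × 0.8 = 7.680 m while reacting, then v²/(2a_F) = 92.160 / 7.800 = 11.815 m while braking, for a total of 7.680 + 11.815 = 19.495 m.
Since a_F ≤ a_L and the follower starts braking later, the follower is never slower than the leader, so the closest approach is when both have stopped.
Minimum gap = 19.495 − 9.216 = 10.279 m.

Minimum gap ≈ 10.3 m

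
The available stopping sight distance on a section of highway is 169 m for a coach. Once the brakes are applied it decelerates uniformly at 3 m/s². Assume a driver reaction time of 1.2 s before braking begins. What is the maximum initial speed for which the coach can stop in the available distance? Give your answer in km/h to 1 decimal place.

Maximum speed ≈ 102.4 km/h

Stopping distance: v·t_r + v²/(2a) = 169 with t_r = 1.2 s and a = 3.000 m/s².
So v² + 7.200 v − 1014.00 = 0.
Positive root: v = −a·t_r + √((a·t_r)² + 2a·d) = −3.600 + √(12.960 + 1014.00) = 28.4462 m/s.
28.4462 m/s × 3.6 = 102.406 km/h.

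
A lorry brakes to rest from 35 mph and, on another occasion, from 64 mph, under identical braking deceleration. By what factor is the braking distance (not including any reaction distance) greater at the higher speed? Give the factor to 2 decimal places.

Braking distance d = v²/(2a), so with a fixed, d ∝ v².
Factor = (64/35)² = 1.8286² = 3.3438.

Factor ≈ 3.34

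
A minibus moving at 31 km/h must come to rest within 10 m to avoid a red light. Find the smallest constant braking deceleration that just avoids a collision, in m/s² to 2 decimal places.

Required deceleration ≈ 3.71 m/s²

31 km/h ÷ 3.6 = 8.6111 m/s.
v² = 2a·d ⇒ a = v²/(2d) = 8.6111² / (2 × 10.000) = 74.151 / 20.000 = 3.7075 m/s².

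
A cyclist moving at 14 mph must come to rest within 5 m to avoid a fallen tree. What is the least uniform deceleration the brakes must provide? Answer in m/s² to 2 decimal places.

Required deceleration ≈ 3.92 m/s²

14 mph × 0.44704 = 6.2586 m/s.
v² = 2a·d ⇒ a = v²/(2d) = 6.2586² / (2 × 5.000) = 39.170 / 10.000 = 3.9170 m/s².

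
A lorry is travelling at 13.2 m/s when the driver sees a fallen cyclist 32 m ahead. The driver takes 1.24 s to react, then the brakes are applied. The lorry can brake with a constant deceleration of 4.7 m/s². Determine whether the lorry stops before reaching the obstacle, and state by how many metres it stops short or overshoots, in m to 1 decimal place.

No — it overshoots by 2.9 m

Reaction distance = 13.2000 × 1.24 = 16.368 m.
Braking distance = v²/(2a) = 174.240 / 9.400 = 18.536 m.
Total stopping distance = 16.368 + 18.536 = 34.904 m, vs 32 m available — it cannot stop in time and overshoots by 34.904 − 32 = 2.904 m.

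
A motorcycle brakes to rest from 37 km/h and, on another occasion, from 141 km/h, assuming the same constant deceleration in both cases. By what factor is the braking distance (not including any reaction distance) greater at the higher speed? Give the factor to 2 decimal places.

Factor ≈ 14.52

Braking distance d = v²/(2a), so with a fixed, d ∝ v².
Factor = (141/37)² = 3.8108² = 14.5222.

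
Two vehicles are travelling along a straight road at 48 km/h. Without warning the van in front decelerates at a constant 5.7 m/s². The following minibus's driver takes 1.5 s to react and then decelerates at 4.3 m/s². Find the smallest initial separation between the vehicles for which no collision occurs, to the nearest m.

48 km/h ÷ 3.6 = 13.3333 m/s.
Leader travels v²/(2a_L) = 177.777 / 11.400 = 15.594 m before stopping.
Follower covers v·t_r = 13.3333 × 1.5 = 20.000 m while reacting, then v²/(2a_F) = 177.777 / 8.600 = 20.672 m while braking, for a total of 20.000 + 20.672 = 40.672 m.
Since a_F ≤ a_L and the follower starts braking later, the follower is never slower than the leader, so the closest approach is when both have stopped.
Minimum gap = 40.672 − 15.594 = 25.078 m.

Minimum gap ≈ 25 m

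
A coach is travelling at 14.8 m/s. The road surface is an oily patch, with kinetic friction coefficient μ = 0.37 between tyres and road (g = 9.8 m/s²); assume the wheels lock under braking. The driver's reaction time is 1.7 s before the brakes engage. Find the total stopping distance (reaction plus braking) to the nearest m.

a = μg = 0.37 × 9.8 = 3.626 m/s².
Reaction distance = v·t_r = 14.8000 × 1.7 = 25.160 m.
Braking distance = v²/(2a) = 14.8000² / (2 × 3.626) = 219.040 / 7.252 = 30.204 m.
Total = 25.160 + 30.204 = 55.364 m.

Total stopping distance ≈ 55 m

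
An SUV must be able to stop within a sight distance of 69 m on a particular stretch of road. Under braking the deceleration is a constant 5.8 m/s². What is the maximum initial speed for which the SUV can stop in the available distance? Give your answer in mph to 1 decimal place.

Maximum speed ≈ 63.3 mph

v²/(2a) = d ⇒ v = √(2 × 5.800 × 69) = √800.40 = 28.2913 m/s.
28.2913 m/s ÷ 0.44704 = 63.286 mph.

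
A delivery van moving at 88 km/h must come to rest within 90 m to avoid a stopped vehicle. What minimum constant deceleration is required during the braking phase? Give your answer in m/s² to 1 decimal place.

Required deceleration ≈ 3.3 m/s²

88 km/h ÷ 3.6 = 24.4444 m/s.
v² = 2a·d ⇒ a = v²/(2d) = 24.4444² / (2 × 90.000) = 597.529 / 180.000 = 3.3196 m/s².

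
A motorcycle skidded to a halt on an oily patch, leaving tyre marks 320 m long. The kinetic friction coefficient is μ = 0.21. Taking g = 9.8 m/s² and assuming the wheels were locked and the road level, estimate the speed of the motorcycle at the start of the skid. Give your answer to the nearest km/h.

Initial speed ≈ 131 km/h

Deceleration a = μg = 0.21 × 9.8 = 2.058 m/s².
v = √(2a·d) = √(2 × 2.058 × 320) = √1317.120 = 36.2921 m/s.
= 36.2921 × 3.6 = 130.652 km/h.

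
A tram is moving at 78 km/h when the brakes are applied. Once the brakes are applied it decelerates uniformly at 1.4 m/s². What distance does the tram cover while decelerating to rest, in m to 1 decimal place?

78 km/h ÷ 3.6 = 21.6667 m/s.
Braking distance = v²/(2a) = 21.6667² / (2 × 1.400) = 469.446 / 2.800 = 167.659 m.

Braking distance ≈ 167.7 m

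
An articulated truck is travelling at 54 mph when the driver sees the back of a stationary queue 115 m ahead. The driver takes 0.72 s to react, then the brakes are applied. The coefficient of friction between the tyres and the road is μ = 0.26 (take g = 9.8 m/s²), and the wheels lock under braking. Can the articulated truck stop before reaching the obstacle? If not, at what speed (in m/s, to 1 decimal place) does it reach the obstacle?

No — it strikes the obstacle at 9.2 m/s

54 mph × 0.44704 = 24.1402 m/s.
a = μg = 0.26 × 9.8 = 2.548 m/s².
Reaction distance = 24.1402 × 0.72 = 17.381 m.
Braking distance needed to stop: v²/(2a) = 582.749 / 5.096 = 114.354 m, so total needed = 17.381 + 114.354 = 131.735 m > 115 m — it cannot stop.
Distance remaining when braking begins: 115 − 17.381 = 97.619 m.
v² = v₀² − 2a·d = 582.749 − 2 × 2.548 × 97.619 = 85.283 m²/s².
v = √85.283 = 9.235 m/s.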